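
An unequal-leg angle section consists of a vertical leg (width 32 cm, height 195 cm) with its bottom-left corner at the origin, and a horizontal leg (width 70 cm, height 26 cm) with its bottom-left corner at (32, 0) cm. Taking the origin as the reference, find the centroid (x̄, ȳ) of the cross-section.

x̄ = 27.52 cm, ȳ = 78.42 cm

vertical leg: A = 32 × 195 = 6240.00, centroid at (16.00, 97.50).
horizontal leg: A = 70 × 26 = 1820.00, centroid at (67.00, 13.00).
ΣA = 8060.00 cm², ΣAx̄ = 221780.00 cm³, ΣAȳ = 632060.00 cm³.
x̄ = 221780.00/8060.00 = 27.52 cm; ȳ = 632060.00/8060.00 = 78.42 cm.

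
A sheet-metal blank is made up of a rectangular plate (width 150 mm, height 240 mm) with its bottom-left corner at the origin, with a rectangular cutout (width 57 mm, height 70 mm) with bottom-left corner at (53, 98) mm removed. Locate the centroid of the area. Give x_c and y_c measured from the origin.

plate: A = 150 × 240 = 36000.00, centroid at (75.00, 120.00).
hole: A = −(57 × 70) = -3990.00, centroid at (81.50, 133.00).
ΣA = 32010.00 mm²
ΣAx_c = (36000.00)(75.00) + (-3990.00)(81.50) = 2374815.00 mm³
ΣAy_c = (36000.00)(120.00) + (-3990.00)(133.00) = 3789330.00 mm³
x_c = 2374815.00 / 32010.00 = 74.19 mm
y_c = 3789330.00 / 32010.00 = 118.38 mm

x_c = 74.19 mm, y_c = 118.38 mm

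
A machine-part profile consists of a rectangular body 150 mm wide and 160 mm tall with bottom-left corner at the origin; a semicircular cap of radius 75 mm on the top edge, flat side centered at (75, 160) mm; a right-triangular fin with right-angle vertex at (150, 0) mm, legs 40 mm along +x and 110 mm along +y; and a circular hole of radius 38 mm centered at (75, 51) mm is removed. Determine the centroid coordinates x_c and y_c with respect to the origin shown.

Part | A | x̄ᵢ | ȳᵢ | A·x̄ᵢ | A·ȳᵢ
rectangular body | 24000.00 | 75.00 | 80.00 | 1800000.00 | 1920000.00
semicircular top | 8835.73 | 75.00 | 191.83 | 662679.70 | 1694966.69
triangular fin | 2200.00 | 163.33 | 36.67 | 359333.33 | 80666.67
hole | -4536.46 | 75.00 | 51.00 | -340234.48 | -231359.45
Σ | 30499.27 |  |  | 2481778.55 | 3464273.91
x_c = 2481778.55 / 30499.27 = 81.37 mm
y_c = 3464273.91 / 30499.27 = 113.59 mm

x_c = 81.37 mm, y_c = 113.59 mm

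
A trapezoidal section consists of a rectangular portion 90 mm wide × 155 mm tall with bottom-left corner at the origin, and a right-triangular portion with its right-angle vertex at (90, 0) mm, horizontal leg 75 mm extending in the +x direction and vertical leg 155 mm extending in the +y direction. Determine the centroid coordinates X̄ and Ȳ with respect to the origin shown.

X̄ = 65.59 mm, Ȳ = 69.90 mm

rectangular portion: A = 90 × 155 = 13950.00, centroid at (45.00, 77.50).
triangular portion: A = ½·75·155 = 5812.50, centroid at (115.00, 51.67).
ΣA = 19762.50 mm²
ΣAX̄ = (13950.00)(45.00) + (5812.50)(115.00) = 1296187.50 mm³
ΣAȲ = (13950.00)(77.50) + (5812.50)(51.67) = 1381437.50 mm³
X̄ = 1296187.50 / 19762.50 = 65.59 mm
Ȳ = 1381437.50 / 19762.50 = 69.90 mm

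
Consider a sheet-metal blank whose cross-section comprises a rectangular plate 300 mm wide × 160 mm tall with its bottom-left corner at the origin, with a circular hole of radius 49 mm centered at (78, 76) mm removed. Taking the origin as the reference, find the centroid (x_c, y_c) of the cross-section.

x_c = 163.42 mm, y_c = 80.75 mm

Part | A | x̄ᵢ | ȳᵢ | A·x̄ᵢ | A·ȳᵢ
plate | 48000.00 | 150.00 | 80.00 | 7200000.00 | 3840000.00
hole | -7542.96 | 78.00 | 76.00 | -588351.19 | -573265.26
Σ | 40457.04 |  |  | 6611648.81 | 3266734.74
x_c = 6611648.81 / 40457.04 = 163.42 mm
y_c = 3266734.74 / 40457.04 = 80.75 mm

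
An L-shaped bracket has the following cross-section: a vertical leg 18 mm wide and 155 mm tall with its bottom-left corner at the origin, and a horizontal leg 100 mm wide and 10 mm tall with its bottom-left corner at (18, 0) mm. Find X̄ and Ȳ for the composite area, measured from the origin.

X̄ = 24.57 mm, Ȳ = 58.37 mm

vertical leg: A = 18 × 155 = 2790.00, centroid at (9.00, 77.50).
horizontal leg: A = 100 × 10 = 1000.00, centroid at (68.00, 5.00).
ΣA = 3790.00 mm²
ΣAX̄ = (2790.00)(9.00) + (1000.00)(68.00) = 93110.00 mm³
ΣAȲ = (2790.00)(77.50) + (1000.00)(5.00) = 221225.00 mm³
X̄ = 93110.00 / 3790.00 = 24.57 mm
Ȳ = 221225.00 / 3790.00 = 58.37 mm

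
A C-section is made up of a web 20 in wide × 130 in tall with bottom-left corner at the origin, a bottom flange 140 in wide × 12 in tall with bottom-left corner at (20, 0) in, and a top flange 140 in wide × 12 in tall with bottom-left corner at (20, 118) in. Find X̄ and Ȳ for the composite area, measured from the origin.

X̄ = 55.10 in, Ȳ = 65.00 in

web: A = 20 × 130 = 2600.00, centroid at (10.00, 65.00).
bottom flange: A = 140 × 12 = 1680.00, centroid at (90.00, 6.00).
top flange: A = 140 × 12 = 1680.00, centroid at (90.00, 124.00).
ΣA = 5960.00 in²
ΣAX̄ = (2600.00)(10.00) + (1680.00)(90.00) + (1680.00)(90.00) = 328400.00 in³
ΣAȲ = (2600.00)(65.00) + (1680.00)(6.00) + (1680.00)(124.00) = 387400.00 in³
X̄ = 328400.00 / 5960.00 = 55.10 in
Ȳ = 387400.00 / 5960.00 = 65.00 in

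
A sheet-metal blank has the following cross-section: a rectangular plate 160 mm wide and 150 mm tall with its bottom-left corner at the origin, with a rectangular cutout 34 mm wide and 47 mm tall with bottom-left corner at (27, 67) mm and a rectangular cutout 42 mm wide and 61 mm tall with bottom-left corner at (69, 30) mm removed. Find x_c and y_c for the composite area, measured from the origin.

plate: A = 160 × 150 = 24000.00, centroid at (80.00, 75.00).
hole 1: A = −(34 × 47) = -1598.00, centroid at (44.00, 90.50).
hole 2: A = −(42 × 61) = -2562.00, centroid at (90.00, 60.50).
ΣA = 19840.00 mm², ΣAx_c = 1619108.00 mm³, ΣAy_c = 1500380.00 mm³.
x_c = 1619108.00/19840.00 = 81.61 mm; y_c = 1500380.00/19840.00 = 75.62 mm.

x_c = 81.61 mm, y_c = 75.62 mm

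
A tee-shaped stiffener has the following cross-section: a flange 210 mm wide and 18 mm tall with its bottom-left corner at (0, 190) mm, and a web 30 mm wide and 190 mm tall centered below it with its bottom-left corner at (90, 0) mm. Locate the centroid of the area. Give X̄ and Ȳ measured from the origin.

web: A = 30 × 190 = 5700.00, centroid at (105.00, 95.00).
flange: A = 210 × 18 = 3780.00, centroid at (105.00, 199.00).
ΣA = 9480.00 mm²
ΣAX̄ = (5700.00)(105.00) + (3780.00)(105.00) = 995400.00 mm³
ΣAȲ = (5700.00)(95.00) + (3780.00)(199.00) = 1293720.00 mm³
X̄ = 995400.00 / 9480.00 = 105.00 mm
Ȳ = 1293720.00 / 9480.00 = 136.47 mm

X̄ = 105.00 mm, Ȳ = 136.47 mm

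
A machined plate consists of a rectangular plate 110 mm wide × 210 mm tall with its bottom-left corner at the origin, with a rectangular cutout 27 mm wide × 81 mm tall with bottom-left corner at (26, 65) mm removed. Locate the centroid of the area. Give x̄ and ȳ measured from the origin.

plate: A = 110 × 210 = 23100.00, centroid at (55.00, 105.00).
hole: A = −(27 × 81) = -2187.00, centroid at (39.50, 105.50).
ΣA = 20913.00 mm², ΣAx̄ = 1184113.50 mm³, ΣAȳ = 2194771.50 mm³.
x̄ = 1184113.50/20913.00 = 56.62 mm; ȳ = 2194771.50/20913.00 = 104.95 mm.

x̄ = 56.62 mm, ȳ = 104.95 mm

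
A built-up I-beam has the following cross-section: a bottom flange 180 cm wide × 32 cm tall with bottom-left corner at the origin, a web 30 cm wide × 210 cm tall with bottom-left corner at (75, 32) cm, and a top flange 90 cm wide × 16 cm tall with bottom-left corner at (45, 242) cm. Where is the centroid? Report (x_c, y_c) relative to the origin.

x_c = 90.00 cm, y_c = 97.43 cm

Part | A | x̄ᵢ | ȳᵢ | A·x̄ᵢ | A·ȳᵢ
bottom flange | 5760.00 | 90.00 | 16.00 | 518400.00 | 92160.00
web | 6300.00 | 90.00 | 137.00 | 567000.00 | 863100.00
top flange | 1440.00 | 90.00 | 250.00 | 129600.00 | 360000.00
Σ | 13500.00 |  |  | 1215000.00 | 1315260.00
x_c = 1215000.00 / 13500.00 = 90.00 cm
y_c = 1315260.00 / 13500.00 = 97.43 cm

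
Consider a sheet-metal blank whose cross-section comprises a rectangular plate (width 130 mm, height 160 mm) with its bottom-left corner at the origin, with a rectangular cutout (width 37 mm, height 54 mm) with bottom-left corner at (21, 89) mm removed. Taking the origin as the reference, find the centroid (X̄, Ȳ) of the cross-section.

X̄ = 67.71 mm, Ȳ = 76.17 mm

Part | A | x̄ᵢ | ȳᵢ | A·x̄ᵢ | A·ȳᵢ
plate | 20800.00 | 65.00 | 80.00 | 1352000.00 | 1664000.00
hole | -1998.00 | 39.50 | 116.00 | -78921.00 | -231768.00
Σ | 18802.00 |  |  | 1273079.00 | 1432232.00
X̄ = 1273079.00 / 18802.00 = 67.71 mm
Ȳ = 1432232.00 / 18802.00 = 76.17 mm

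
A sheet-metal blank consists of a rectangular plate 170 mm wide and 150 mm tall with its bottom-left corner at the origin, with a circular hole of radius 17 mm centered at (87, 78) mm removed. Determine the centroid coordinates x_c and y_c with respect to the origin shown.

x_c = 84.93 mm, y_c = 74.89 mm

plate: A = 170 × 150 = 25500.00, centroid at (85.00, 75.00).
hole: A = −π·17² = -907.92, centroid at (87.00, 78.00).
ΣA = 24592.08 mm², ΣAx_c = 2088510.94 mm³, ΣAy_c = 1841682.22 mm³.
x_c = 2088510.94/24592.08 = 84.93 mm; y_c = 1841682.22/24592.08 = 74.89 mm.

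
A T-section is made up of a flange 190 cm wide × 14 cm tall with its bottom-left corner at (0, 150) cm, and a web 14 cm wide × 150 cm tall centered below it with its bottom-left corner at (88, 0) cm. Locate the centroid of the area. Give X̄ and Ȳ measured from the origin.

web: A = 14 × 150 = 2100.00, centroid at (95.00, 75.00).
flange: A = 190 × 14 = 2660.00, centroid at (95.00, 157.00).
ΣA = 4760.00 cm²
ΣAX̄ = (2100.00)(95.00) + (2660.00)(95.00) = 452200.00 cm³
ΣAȲ = (2100.00)(75.00) + (2660.00)(157.00) = 575120.00 cm³
X̄ = 452200.00 / 4760.00 = 95.00 cm
Ȳ = 575120.00 / 4760.00 = 120.82 cm

X̄ = 95.00 cm, Ȳ = 120.82 cm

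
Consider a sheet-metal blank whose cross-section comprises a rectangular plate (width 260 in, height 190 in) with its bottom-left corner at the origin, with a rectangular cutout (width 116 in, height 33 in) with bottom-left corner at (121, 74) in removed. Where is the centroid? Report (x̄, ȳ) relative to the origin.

x̄ = 125.88 in, ȳ = 95.38 in

plate: A = 260 × 190 = 49400.00, centroid at (130.00, 95.00).
hole: A = −(116 × 33) = -3828.00, centroid at (179.00, 90.50).
ΣA = 45572.00 in², ΣAx̄ = 5736788.00 in³, ΣAȳ = 4346566.00 in³.
x̄ = 5736788.00/45572.00 = 125.88 in; ȳ = 4346566.00/45572.00 = 95.38 in.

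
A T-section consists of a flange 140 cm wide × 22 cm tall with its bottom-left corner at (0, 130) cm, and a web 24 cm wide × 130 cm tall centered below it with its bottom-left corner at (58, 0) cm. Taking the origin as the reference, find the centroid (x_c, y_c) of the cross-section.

x_c = 70.00 cm, y_c = 102.75 cm

web: A = 24 × 130 = 3120.00, centroid at (70.00, 65.00).
flange: A = 140 × 22 = 3080.00, centroid at (70.00, 141.00).
ΣA = 6200.00 cm²
ΣAx_c = (3120.00)(70.00) + (3080.00)(70.00) = 434000.00 cm³
ΣAy_c = (3120.00)(65.00) + (3080.00)(141.00) = 637080.00 cm³
x_c = 434000.00 / 6200.00 = 70.00 cm
y_c = 637080.00 / 6200.00 = 102.75 cm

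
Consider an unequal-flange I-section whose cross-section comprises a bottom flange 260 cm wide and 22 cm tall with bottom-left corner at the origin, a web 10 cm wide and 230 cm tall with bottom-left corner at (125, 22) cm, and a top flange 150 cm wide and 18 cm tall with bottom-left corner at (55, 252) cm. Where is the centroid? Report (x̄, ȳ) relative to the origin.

x̄ = 130.00 cm, ȳ = 101.00 cm

bottom flange: A = 260 × 22 = 5720.00, centroid at (130.00, 11.00).
web: A = 10 × 230 = 2300.00, centroid at (130.00, 137.00).
top flange: A = 150 × 18 = 2700.00, centroid at (130.00, 261.00).
ΣA = 10720.00 cm²
ΣAx̄ = (5720.00)(130.00) + (2300.00)(130.00) + (2700.00)(130.00) = 1393600.00 cm³
ΣAȳ = (5720.00)(11.00) + (2300.00)(137.00) + (2700.00)(261.00) = 1082720.00 cm³
x̄ = 1393600.00 / 10720.00 = 130.00 cm
ȳ = 1082720.00 / 10720.00 = 101.00 cm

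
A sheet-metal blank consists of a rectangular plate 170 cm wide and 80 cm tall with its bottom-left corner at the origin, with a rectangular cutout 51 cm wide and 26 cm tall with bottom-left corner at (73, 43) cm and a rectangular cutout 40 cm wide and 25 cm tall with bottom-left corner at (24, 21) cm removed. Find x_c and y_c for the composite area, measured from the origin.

plate: A = 170 × 80 = 13600.00, centroid at (85.00, 40.00).
hole 1: A = −(51 × 26) = -1326.00, centroid at (98.50, 56.00).
hole 2: A = −(40 × 25) = -1000.00, centroid at (44.00, 33.50).
ΣA = 11274.00 cm²
ΣAx_c = (13600.00)(85.00) + (-1326.00)(98.50) + (-1000.00)(44.00) = 981389.00 cm³
ΣAy_c = (13600.00)(40.00) + (-1326.00)(56.00) + (-1000.00)(33.50) = 436244.00 cm³
x_c = 981389.00 / 11274.00 = 87.05 cm
y_c = 436244.00 / 11274.00 = 38.69 cm

x_c = 87.05 cm, y_c = 38.69 cm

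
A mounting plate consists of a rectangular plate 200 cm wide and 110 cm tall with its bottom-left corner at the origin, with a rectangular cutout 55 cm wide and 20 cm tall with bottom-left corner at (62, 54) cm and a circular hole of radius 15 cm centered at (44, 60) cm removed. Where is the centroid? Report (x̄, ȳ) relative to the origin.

x̄ = 102.53 cm, ȳ = 54.33 cm

plate: A = 200 × 110 = 22000.00, centroid at (100.00, 55.00).
hole 1: A = −(55 × 20) = -1100.00, centroid at (89.50, 64.00).
hole 2: A = −π·15² = -706.86, centroid at (44.00, 60.00).
ΣA = 20193.14 cm², ΣAx̄ = 2070448.23 cm³, ΣAȳ = 1097188.50 cm³.
x̄ = 2070448.23/20193.14 = 102.53 cm; ȳ = 1097188.50/20193.14 = 54.33 cm.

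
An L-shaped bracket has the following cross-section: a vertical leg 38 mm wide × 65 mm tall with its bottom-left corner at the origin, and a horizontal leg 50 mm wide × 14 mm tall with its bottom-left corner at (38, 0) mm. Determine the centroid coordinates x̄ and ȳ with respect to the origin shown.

x̄ = 28.72 mm, ȳ = 26.87 mm

Part | A | x̄ᵢ | ȳᵢ | A·x̄ᵢ | A·ȳᵢ
vertical leg | 2470.00 | 19.00 | 32.50 | 46930.00 | 80275.00
horizontal leg | 700.00 | 63.00 | 7.00 | 44100.00 | 4900.00
Σ | 3170.00 |  |  | 91030.00 | 85175.00
x̄ = 91030.00 / 3170.00 = 28.72 mm
ȳ = 85175.00 / 3170.00 = 26.87 mm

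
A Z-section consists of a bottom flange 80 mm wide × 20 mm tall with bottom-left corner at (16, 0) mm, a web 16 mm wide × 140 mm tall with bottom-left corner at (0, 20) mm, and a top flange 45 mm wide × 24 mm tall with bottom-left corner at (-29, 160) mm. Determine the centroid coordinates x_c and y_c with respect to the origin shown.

bottom flange: A = 80 × 20 = 1600.00, centroid at (56.00, 10.00).
web: A = 16 × 140 = 2240.00, centroid at (8.00, 90.00).
top flange: A = 45 × 24 = 1080.00, centroid at (-6.50, 172.00).
ΣA = 4920.00 mm², ΣAx_c = 100500.00 mm³, ΣAy_c = 403360.00 mm³.
x_c = 100500.00/4920.00 = 20.43 mm; y_c = 403360.00/4920.00 = 81.98 mm.

x_c = 20.43 mm, y_c = 81.98 mm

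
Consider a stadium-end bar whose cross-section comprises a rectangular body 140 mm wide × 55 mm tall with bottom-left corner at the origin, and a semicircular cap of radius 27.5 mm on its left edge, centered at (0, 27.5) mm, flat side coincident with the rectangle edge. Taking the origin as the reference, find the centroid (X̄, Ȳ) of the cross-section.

rectangular body: A = 140 × 55 = 7700.00, centroid at (70.00, 27.50).
semicircular end: A = ½π·27.5² = 1187.91, centroid at (-11.67, 27.50).
ΣA = 8887.91 mm², ΣAX̄ = 525135.42 mm³, ΣAȲ = 244417.65 mm³.
X̄ = 525135.42/8887.91 = 59.08 mm; Ȳ = 244417.65/8887.91 = 27.50 mm.

X̄ = 59.08 mm, Ȳ = 27.50 mm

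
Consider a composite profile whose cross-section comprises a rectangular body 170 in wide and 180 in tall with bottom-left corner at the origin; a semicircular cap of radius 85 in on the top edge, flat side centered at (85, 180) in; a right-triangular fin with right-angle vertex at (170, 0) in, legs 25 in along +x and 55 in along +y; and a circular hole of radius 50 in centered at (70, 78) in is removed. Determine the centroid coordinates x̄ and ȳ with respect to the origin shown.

x̄ = 90.23 in, ȳ = 132.43 in

rectangular body: A = 170 × 180 = 30600.00, centroid at (85.00, 90.00).
semicircular top: A = ½π·85² = 11349.00, centroid at (85.00, 216.08).
triangular fin: A = ½·25·55 = 687.50, centroid at (178.33, 18.33).
hole: A = −π·50² = -7853.98, centroid at (70.00, 78.00).
ΣA = 34782.52 in², ΣAx̄ = 3138490.75 in³, ΣAȳ = 4606230.89 in³.
x̄ = 3138490.75/34782.52 = 90.23 in; ȳ = 4606230.89/34782.52 = 132.43 in.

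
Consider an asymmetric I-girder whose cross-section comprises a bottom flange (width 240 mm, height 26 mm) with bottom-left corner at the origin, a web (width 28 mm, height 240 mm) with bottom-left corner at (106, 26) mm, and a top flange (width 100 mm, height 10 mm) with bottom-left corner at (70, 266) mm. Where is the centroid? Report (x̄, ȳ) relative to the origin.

Part | A | x̄ᵢ | ȳᵢ | A·x̄ᵢ | A·ȳᵢ
bottom flange | 6240.00 | 120.00 | 13.00 | 748800.00 | 81120.00
web | 6720.00 | 120.00 | 146.00 | 806400.00 | 981120.00
top flange | 1000.00 | 120.00 | 271.00 | 120000.00 | 271000.00
Σ | 13960.00 |  |  | 1675200.00 | 1333240.00
x̄ = 1675200.00 / 13960.00 = 120.00 mm
ȳ = 1333240.00 / 13960.00 = 95.50 mm

x̄ = 120.00 mm, ȳ = 95.50 mm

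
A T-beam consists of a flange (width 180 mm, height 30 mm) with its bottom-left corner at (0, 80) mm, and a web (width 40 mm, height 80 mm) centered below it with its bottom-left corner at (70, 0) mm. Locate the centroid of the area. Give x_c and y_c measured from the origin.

x_c = 90.00 mm, y_c = 74.53 mm

web: A = 40 × 80 = 3200.00, centroid at (90.00, 40.00).
flange: A = 180 × 30 = 5400.00, centroid at (90.00, 95.00).
ΣA = 8600.00 mm², ΣAx_c = 774000.00 mm³, ΣAy_c = 641000.00 mm³.
x_c = 774000.00/8600.00 = 90.00 mm; y_c = 641000.00/8600.00 = 74.53 mm.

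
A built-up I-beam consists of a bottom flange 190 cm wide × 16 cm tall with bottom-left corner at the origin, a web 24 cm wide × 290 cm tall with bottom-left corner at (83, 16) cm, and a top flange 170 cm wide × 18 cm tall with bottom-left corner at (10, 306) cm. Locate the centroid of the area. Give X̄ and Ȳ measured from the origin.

bottom flange: A = 190 × 16 = 3040.00, centroid at (95.00, 8.00).
web: A = 24 × 290 = 6960.00, centroid at (95.00, 161.00).
top flange: A = 170 × 18 = 3060.00, centroid at (95.00, 315.00).
ΣA = 13060.00 cm², ΣAX̄ = 1240700.00 cm³, ΣAȲ = 2108780.00 cm³.
X̄ = 1240700.00/13060.00 = 95.00 cm; Ȳ = 2108780.00/13060.00 = 161.47 cm.

X̄ = 95.00 cm, Ȳ = 161.47 cm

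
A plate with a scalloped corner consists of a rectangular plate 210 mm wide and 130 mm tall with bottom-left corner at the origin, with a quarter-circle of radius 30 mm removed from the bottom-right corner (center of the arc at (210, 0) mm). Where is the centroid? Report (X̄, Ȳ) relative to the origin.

X̄ = 102.55 mm, Ȳ = 66.39 mm

plate: A = 210 × 130 = 27300.00, centroid at (105.00, 65.00).
removed quarter-circle: A = −¼π·30² = -706.86, centroid at (197.27, 12.73).
ΣA = 26593.14 mm², ΣAX̄ = 2727059.75 mm³, ΣAȲ = 1765500.00 mm³.
X̄ = 2727059.75/26593.14 = 102.55 mm; Ȳ = 1765500.00/26593.14 = 66.39 mm.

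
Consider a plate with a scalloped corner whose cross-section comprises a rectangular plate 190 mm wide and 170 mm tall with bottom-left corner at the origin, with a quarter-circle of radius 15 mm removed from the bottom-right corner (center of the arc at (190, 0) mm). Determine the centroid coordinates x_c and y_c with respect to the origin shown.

x_c = 94.51 mm, y_c = 85.43 mm

Part | A | x̄ᵢ | ȳᵢ | A·x̄ᵢ | A·ȳᵢ
plate | 32300.00 | 95.00 | 85.00 | 3068500.00 | 2745500.00
removed quarter-circle | -176.71 | 183.63 | 6.37 | -32450.77 | -1125.00
Σ | 32123.29 |  |  | 3036049.23 | 2744375.00
x_c = 3036049.23 / 32123.29 = 94.51 mm
y_c = 2744375.00 / 32123.29 = 85.43 mm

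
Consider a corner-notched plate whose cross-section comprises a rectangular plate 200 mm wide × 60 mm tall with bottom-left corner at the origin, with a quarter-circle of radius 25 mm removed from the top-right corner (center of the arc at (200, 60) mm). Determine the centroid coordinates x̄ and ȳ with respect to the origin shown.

Part | A | x̄ᵢ | ȳᵢ | A·x̄ᵢ | A·ȳᵢ
plate | 12000.00 | 100.00 | 30.00 | 1200000.00 | 360000.00
removed quarter-circle | -490.87 | 189.39 | 49.39 | -92966.44 | -24244.10
Σ | 11509.13 |  |  | 1107033.56 | 335755.90
x̄ = 1107033.56 / 11509.13 = 96.19 mm
ȳ = 335755.90 / 11509.13 = 29.17 mm

x̄ = 96.19 mm, ȳ = 29.17 mm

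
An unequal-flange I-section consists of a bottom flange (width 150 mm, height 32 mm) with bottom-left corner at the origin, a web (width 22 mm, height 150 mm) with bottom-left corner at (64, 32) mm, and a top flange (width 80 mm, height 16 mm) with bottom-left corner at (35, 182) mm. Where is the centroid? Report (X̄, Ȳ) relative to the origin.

X̄ = 75.00 mm, Ȳ = 71.76 mm

bottom flange: A = 150 × 32 = 4800.00, centroid at (75.00, 16.00).
web: A = 22 × 150 = 3300.00, centroid at (75.00, 107.00).
top flange: A = 80 × 16 = 1280.00, centroid at (75.00, 190.00).
ΣA = 9380.00 mm²
ΣAX̄ = (4800.00)(75.00) + (3300.00)(75.00) + (1280.00)(75.00) = 703500.00 mm³
ΣAȲ = (4800.00)(16.00) + (3300.00)(107.00) + (1280.00)(190.00) = 673100.00 mm³
X̄ = 703500.00 / 9380.00 = 75.00 mm
Ȳ = 673100.00 / 9380.00 = 71.76 mm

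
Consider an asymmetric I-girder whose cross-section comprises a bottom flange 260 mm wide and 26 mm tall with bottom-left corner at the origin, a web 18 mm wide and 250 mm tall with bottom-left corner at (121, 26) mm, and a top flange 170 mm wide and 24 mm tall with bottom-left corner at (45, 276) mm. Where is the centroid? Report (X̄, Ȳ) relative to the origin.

X̄ = 130.00 mm, Ȳ = 126.62 mm

bottom flange: A = 260 × 26 = 6760.00, centroid at (130.00, 13.00).
web: A = 18 × 250 = 4500.00, centroid at (130.00, 151.00).
top flange: A = 170 × 24 = 4080.00, centroid at (130.00, 288.00).
ΣA = 15340.00 mm²
ΣAX̄ = (6760.00)(130.00) + (4500.00)(130.00) + (4080.00)(130.00) = 1994200.00 mm³
ΣAȲ = (6760.00)(13.00) + (4500.00)(151.00) + (4080.00)(288.00) = 1942420.00 mm³
X̄ = 1994200.00 / 15340.00 = 130.00 mm
Ȳ = 1942420.00 / 15340.00 = 126.62 mm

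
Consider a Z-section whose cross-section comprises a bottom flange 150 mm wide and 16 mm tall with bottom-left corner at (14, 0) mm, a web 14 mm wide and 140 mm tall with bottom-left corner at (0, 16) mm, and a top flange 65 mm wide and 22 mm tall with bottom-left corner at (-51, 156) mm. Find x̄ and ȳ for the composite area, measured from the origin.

bottom flange: A = 150 × 16 = 2400.00, centroid at (89.00, 8.00).
web: A = 14 × 140 = 1960.00, centroid at (7.00, 86.00).
top flange: A = 65 × 22 = 1430.00, centroid at (-18.50, 167.00).
ΣA = 5790.00 mm², ΣAx̄ = 200865.00 mm³, ΣAȳ = 426570.00 mm³.
x̄ = 200865.00/5790.00 = 34.69 mm; ȳ = 426570.00/5790.00 = 73.67 mm.

x̄ = 34.69 mm, ȳ = 73.67 mm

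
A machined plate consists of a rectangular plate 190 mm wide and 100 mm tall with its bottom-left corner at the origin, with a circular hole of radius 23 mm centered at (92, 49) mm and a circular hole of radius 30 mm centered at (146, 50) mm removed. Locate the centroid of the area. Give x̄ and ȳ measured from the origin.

plate: A = 190 × 100 = 19000.00, centroid at (95.00, 50.00).
hole 1: A = −π·23² = -1661.90, centroid at (92.00, 49.00).
hole 2: A = −π·30² = -2827.43, centroid at (146.00, 50.00).
ΣA = 14510.66 mm²
ΣAx̄ = (19000.00)(95.00) + (-1661.90)(92.00) + (-2827.43)(146.00) = 1239299.69 mm³
ΣAȳ = (19000.00)(50.00) + (-1661.90)(49.00) + (-2827.43)(50.00) = 727195.11 mm³
x̄ = 1239299.69 / 14510.66 = 85.41 mm
ȳ = 727195.11 / 14510.66 = 50.11 mm

x̄ = 85.41 mm, ȳ = 50.11 mm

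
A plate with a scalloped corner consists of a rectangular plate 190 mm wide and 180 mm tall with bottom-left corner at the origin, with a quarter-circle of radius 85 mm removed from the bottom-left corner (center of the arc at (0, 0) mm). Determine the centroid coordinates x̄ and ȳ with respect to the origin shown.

x̄ = 106.72 mm, ȳ = 100.73 mm

plate: A = 190 × 180 = 34200.00, centroid at (95.00, 90.00).
removed quarter-circle: A = −¼π·85² = -5674.50, centroid at (36.08, 36.08).
ΣA = 28525.50 mm²
ΣAx̄ = (34200.00)(95.00) + (-5674.50)(36.08) = 3044291.67 mm³
ΣAȳ = (34200.00)(90.00) + (-5674.50)(36.08) = 2873291.67 mm³
x̄ = 3044291.67 / 28525.50 = 106.72 mm
ȳ = 2873291.67 / 28525.50 = 100.73 mm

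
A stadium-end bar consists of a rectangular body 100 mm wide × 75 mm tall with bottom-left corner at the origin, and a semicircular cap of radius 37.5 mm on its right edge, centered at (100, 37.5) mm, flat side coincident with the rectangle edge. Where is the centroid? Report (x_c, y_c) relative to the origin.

rectangular body: A = 100 × 75 = 7500.00, centroid at (50.00, 37.50).
semicircular end: A = ½π·37.5² = 2208.93, centroid at (115.92, 37.50).
ΣA = 9708.93 mm², ΣAx_c = 631049.48 mm³, ΣAy_c = 364084.96 mm³.
x_c = 631049.48/9708.93 = 65.00 mm; y_c = 364084.96/9708.93 = 37.50 mm.

x_c = 65.00 mm, y_c = 37.50 mm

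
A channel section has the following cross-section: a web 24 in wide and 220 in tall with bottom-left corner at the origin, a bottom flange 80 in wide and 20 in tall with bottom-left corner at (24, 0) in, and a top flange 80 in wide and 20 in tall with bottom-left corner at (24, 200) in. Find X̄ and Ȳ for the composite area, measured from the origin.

web: A = 24 × 220 = 5280.00, centroid at (12.00, 110.00).
bottom flange: A = 80 × 20 = 1600.00, centroid at (64.00, 10.00).
top flange: A = 80 × 20 = 1600.00, centroid at (64.00, 210.00).
ΣA = 8480.00 in², ΣAX̄ = 268160.00 in³, ΣAȲ = 932800.00 in³.
X̄ = 268160.00/8480.00 = 31.62 in; Ȳ = 932800.00/8480.00 = 110.00 in.

X̄ = 31.62 in, Ȳ = 110.00 in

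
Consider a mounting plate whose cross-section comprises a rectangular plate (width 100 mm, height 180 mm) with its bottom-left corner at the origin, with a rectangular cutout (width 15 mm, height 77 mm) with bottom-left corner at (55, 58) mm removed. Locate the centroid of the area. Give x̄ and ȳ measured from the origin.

x̄ = 49.14 mm, ȳ = 89.55 mm

plate: A = 100 × 180 = 18000.00, centroid at (50.00, 90.00).
hole: A = −(15 × 77) = -1155.00, centroid at (62.50, 96.50).
ΣA = 16845.00 mm², ΣAx̄ = 827812.50 mm³, ΣAȳ = 1508542.50 mm³.
x̄ = 827812.50/16845.00 = 49.14 mm; ȳ = 1508542.50/16845.00 = 89.55 mm.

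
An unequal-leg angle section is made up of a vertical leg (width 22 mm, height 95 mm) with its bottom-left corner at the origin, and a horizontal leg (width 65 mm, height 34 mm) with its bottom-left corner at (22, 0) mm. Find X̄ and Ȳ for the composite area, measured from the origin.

Part | A | x̄ᵢ | ȳᵢ | A·x̄ᵢ | A·ȳᵢ
vertical leg | 2090.00 | 11.00 | 47.50 | 22990.00 | 99275.00
horizontal leg | 2210.00 | 54.50 | 17.00 | 120445.00 | 37570.00
Σ | 4300.00 |  |  | 143435.00 | 136845.00
X̄ = 143435.00 / 4300.00 = 33.36 mm
Ȳ = 136845.00 / 4300.00 = 31.82 mm

X̄ = 33.36 mm, Ȳ = 31.82 mm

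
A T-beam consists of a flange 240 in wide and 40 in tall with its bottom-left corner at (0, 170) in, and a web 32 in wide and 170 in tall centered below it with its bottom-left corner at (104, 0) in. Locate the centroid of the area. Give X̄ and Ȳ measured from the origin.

web: A = 32 × 170 = 5440.00, centroid at (120.00, 85.00).
flange: A = 240 × 40 = 9600.00, centroid at (120.00, 190.00).
ΣA = 15040.00 in², ΣAX̄ = 1804800.00 in³, ΣAȲ = 2286400.00 in³.
X̄ = 1804800.00/15040.00 = 120.00 in; Ȳ = 2286400.00/15040.00 = 152.02 in.

X̄ = 120.00 in, Ȳ = 152.02 in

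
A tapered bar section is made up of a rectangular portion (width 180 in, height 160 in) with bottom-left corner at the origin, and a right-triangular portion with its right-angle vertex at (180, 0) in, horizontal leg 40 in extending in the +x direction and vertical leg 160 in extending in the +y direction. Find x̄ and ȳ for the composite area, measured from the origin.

rectangular portion: A = 180 × 160 = 28800.00, centroid at (90.00, 80.00).
triangular portion: A = ½·40·160 = 3200.00, centroid at (193.33, 53.33).
ΣA = 32000.00 in², ΣAx̄ = 3210666.67 in³, ΣAȳ = 2474666.67 in³.
x̄ = 3210666.67/32000.00 = 100.33 in; ȳ = 2474666.67/32000.00 = 77.33 in.

x̄ = 100.33 in, ȳ = 77.33 in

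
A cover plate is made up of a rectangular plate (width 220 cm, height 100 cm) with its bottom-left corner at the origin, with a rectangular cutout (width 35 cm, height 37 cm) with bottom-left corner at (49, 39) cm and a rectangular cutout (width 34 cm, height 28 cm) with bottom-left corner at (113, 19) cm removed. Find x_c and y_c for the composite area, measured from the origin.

plate: A = 220 × 100 = 22000.00, centroid at (110.00, 50.00).
hole 1: A = −(35 × 37) = -1295.00, centroid at (66.50, 57.50).
hole 2: A = −(34 × 28) = -952.00, centroid at (130.00, 33.00).
ΣA = 19753.00 cm²
ΣAx_c = (22000.00)(110.00) + (-1295.00)(66.50) + (-952.00)(130.00) = 2210122.50 cm³
ΣAy_c = (22000.00)(50.00) + (-1295.00)(57.50) + (-952.00)(33.00) = 994121.50 cm³
x_c = 2210122.50 / 19753.00 = 111.89 cm
y_c = 994121.50 / 19753.00 = 50.33 cm

x_c = 111.89 cm, y_c = 50.33 cm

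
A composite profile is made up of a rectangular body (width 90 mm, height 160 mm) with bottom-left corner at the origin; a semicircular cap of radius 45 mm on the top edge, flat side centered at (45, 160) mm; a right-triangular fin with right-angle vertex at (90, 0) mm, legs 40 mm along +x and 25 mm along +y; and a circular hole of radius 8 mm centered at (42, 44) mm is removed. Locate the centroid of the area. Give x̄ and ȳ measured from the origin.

x̄ = 46.66 mm, ȳ = 96.03 mm

Part | A | x̄ᵢ | ȳᵢ | A·x̄ᵢ | A·ȳᵢ
rectangular body | 14400.00 | 45.00 | 80.00 | 648000.00 | 1152000.00
semicircular top | 3180.86 | 45.00 | 179.10 | 143138.82 | 569688.01
triangular fin | 500.00 | 103.33 | 8.33 | 51666.67 | 4166.67
hole | -201.06 | 42.00 | 44.00 | -8444.60 | -8846.72
Σ | 17879.80 |  |  | 834360.88 | 1717007.95
x̄ = 834360.88 / 17879.80 = 46.66 mm
ȳ = 1717007.95 / 17879.80 = 96.03 mm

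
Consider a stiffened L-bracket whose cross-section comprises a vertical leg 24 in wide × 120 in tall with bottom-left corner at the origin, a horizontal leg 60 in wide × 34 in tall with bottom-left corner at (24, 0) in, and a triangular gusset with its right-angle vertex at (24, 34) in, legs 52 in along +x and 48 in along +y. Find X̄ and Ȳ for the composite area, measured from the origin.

Part | A | x̄ᵢ | ȳᵢ | A·x̄ᵢ | A·ȳᵢ
vertical leg | 2880.00 | 12.00 | 60.00 | 34560.00 | 172800.00
horizontal leg | 2040.00 | 54.00 | 17.00 | 110160.00 | 34680.00
gusset | 1248.00 | 41.33 | 50.00 | 51584.00 | 62400.00
Σ | 6168.00 |  |  | 196304.00 | 269880.00
X̄ = 196304.00 / 6168.00 = 31.83 in
Ȳ = 269880.00 / 6168.00 = 43.75 in

X̄ = 31.83 in, Ȳ = 43.75 in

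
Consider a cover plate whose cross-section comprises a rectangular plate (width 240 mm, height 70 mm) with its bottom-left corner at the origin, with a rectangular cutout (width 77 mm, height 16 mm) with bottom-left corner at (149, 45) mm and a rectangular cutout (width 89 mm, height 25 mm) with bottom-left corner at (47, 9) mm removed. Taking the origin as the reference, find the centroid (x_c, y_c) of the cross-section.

Part | A | x̄ᵢ | ȳᵢ | A·x̄ᵢ | A·ȳᵢ
plate | 16800.00 | 120.00 | 35.00 | 2016000.00 | 588000.00
hole 1 | -1232.00 | 187.50 | 53.00 | -231000.00 | -65296.00
hole 2 | -2225.00 | 91.50 | 21.50 | -203587.50 | -47837.50
Σ | 13343.00 |  |  | 1581412.50 | 474866.50
x_c = 1581412.50 / 13343.00 = 118.52 mm
y_c = 474866.50 / 13343.00 = 35.59 mm

x_c = 118.52 mm, y_c = 35.59 mm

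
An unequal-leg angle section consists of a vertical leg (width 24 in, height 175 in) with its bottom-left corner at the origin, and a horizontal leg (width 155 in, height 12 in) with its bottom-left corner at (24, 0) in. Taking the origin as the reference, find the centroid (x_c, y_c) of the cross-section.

x_c = 39.47 in, y_c = 62.49 in

vertical leg: A = 24 × 175 = 4200.00, centroid at (12.00, 87.50).
horizontal leg: A = 155 × 12 = 1860.00, centroid at (101.50, 6.00).
ΣA = 6060.00 in², ΣAx_c = 239190.00 in³, ΣAy_c = 378660.00 in³.
x_c = 239190.00/6060.00 = 39.47 in; y_c = 378660.00/6060.00 = 62.49 in.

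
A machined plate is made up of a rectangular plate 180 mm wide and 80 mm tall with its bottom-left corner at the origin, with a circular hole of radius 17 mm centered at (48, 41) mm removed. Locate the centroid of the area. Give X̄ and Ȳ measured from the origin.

plate: A = 180 × 80 = 14400.00, centroid at (90.00, 40.00).
hole: A = −π·17² = -907.92, centroid at (48.00, 41.00).
ΣA = 13492.08 mm²
ΣAX̄ = (14400.00)(90.00) + (-907.92)(48.00) = 1252419.83 mm³
ΣAȲ = (14400.00)(40.00) + (-907.92)(41.00) = 538775.27 mm³
X̄ = 1252419.83 / 13492.08 = 92.83 mm
Ȳ = 538775.27 / 13492.08 = 39.93 mm

X̄ = 92.83 mm, Ȳ = 39.93 mm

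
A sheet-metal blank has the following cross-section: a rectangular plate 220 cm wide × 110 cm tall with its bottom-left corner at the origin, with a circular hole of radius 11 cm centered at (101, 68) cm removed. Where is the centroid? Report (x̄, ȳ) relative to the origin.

plate: A = 220 × 110 = 24200.00, centroid at (110.00, 55.00).
hole: A = −π·11² = -380.13, centroid at (101.00, 68.00).
ΣA = 23819.87 cm², ΣAx̄ = 2623606.60 cm³, ΣAȳ = 1305150.98 cm³.
x̄ = 2623606.60/23819.87 = 110.14 cm; ȳ = 1305150.98/23819.87 = 54.79 cm.

x̄ = 110.14 cm, ȳ = 54.79 cm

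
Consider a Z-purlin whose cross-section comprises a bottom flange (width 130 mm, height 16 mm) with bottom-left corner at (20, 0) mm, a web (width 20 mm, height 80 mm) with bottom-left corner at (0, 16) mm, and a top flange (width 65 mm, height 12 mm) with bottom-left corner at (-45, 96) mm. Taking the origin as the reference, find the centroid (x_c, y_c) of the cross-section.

Part | A | x̄ᵢ | ȳᵢ | A·x̄ᵢ | A·ȳᵢ
bottom flange | 2080.00 | 85.00 | 8.00 | 176800.00 | 16640.00
web | 1600.00 | 10.00 | 56.00 | 16000.00 | 89600.00
top flange | 780.00 | -12.50 | 102.00 | -9750.00 | 79560.00
Σ | 4460.00 |  |  | 183050.00 | 185800.00
x_c = 183050.00 / 4460.00 = 41.04 mm
y_c = 185800.00 / 4460.00 = 41.66 mm

x_c = 41.04 mm, y_c = 41.66 mm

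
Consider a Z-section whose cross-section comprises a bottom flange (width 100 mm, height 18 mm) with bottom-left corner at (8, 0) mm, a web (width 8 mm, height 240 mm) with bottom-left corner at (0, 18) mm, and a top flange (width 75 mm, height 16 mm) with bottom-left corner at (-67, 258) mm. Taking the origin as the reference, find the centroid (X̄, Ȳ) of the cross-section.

X̄ = 15.59 mm, Ȳ = 122.02 mm

bottom flange: A = 100 × 18 = 1800.00, centroid at (58.00, 9.00).
web: A = 8 × 240 = 1920.00, centroid at (4.00, 138.00).
top flange: A = 75 × 16 = 1200.00, centroid at (-29.50, 266.00).
ΣA = 4920.00 mm²
ΣAX̄ = (1800.00)(58.00) + (1920.00)(4.00) + (1200.00)(-29.50) = 76680.00 mm³
ΣAȲ = (1800.00)(9.00) + (1920.00)(138.00) + (1200.00)(266.00) = 600360.00 mm³
X̄ = 76680.00 / 4920.00 = 15.59 mm
Ȳ = 600360.00 / 4920.00 = 122.02 mm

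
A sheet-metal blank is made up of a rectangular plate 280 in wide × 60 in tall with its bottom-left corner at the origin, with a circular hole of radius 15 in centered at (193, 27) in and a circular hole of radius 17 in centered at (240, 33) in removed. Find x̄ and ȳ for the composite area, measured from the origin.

x̄ = 131.55 in, ȳ = 29.96 in

plate: A = 280 × 60 = 16800.00, centroid at (140.00, 30.00).
hole 1: A = −π·15² = -706.86, centroid at (193.00, 27.00).
hole 2: A = −π·17² = -907.92, centroid at (240.00, 33.00).
ΣA = 15185.22 in², ΣAx̄ = 1997675.47 in³, ΣAȳ = 454953.46 in³.
x̄ = 1997675.47/15185.22 = 131.55 in; ȳ = 454953.46/15185.22 = 29.96 in.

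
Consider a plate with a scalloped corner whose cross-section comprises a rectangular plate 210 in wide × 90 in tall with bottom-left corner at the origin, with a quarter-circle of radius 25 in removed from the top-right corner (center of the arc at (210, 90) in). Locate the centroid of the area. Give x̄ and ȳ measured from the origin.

plate: A = 210 × 90 = 18900.00, centroid at (105.00, 45.00).
removed quarter-circle: A = −¼π·25² = -490.87, centroid at (199.39, 79.39).
ΣA = 18409.13 in²
ΣAx̄ = (18900.00)(105.00) + (-490.87)(199.39) = 1886624.82 in³
ΣAȳ = (18900.00)(45.00) + (-490.87)(79.39) = 811529.69 in³
x̄ = 1886624.82 / 18409.13 = 102.48 in
ȳ = 811529.69 / 18409.13 = 44.08 in

x̄ = 102.48 in, ȳ = 44.08 in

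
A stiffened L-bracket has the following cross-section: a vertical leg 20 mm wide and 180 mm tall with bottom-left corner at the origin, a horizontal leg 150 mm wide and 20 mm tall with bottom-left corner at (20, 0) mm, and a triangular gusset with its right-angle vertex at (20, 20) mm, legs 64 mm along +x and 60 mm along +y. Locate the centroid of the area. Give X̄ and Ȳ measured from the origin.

X̄ = 46.99 mm, Ȳ = 50.56 mm

Part | A | x̄ᵢ | ȳᵢ | A·x̄ᵢ | A·ȳᵢ
vertical leg | 3600.00 | 10.00 | 90.00 | 36000.00 | 324000.00
horizontal leg | 3000.00 | 95.00 | 10.00 | 285000.00 | 30000.00
gusset | 1920.00 | 41.33 | 40.00 | 79360.00 | 76800.00
Σ | 8520.00 |  |  | 400360.00 | 430800.00
X̄ = 400360.00 / 8520.00 = 46.99 mm
Ȳ = 430800.00 / 8520.00 = 50.56 mm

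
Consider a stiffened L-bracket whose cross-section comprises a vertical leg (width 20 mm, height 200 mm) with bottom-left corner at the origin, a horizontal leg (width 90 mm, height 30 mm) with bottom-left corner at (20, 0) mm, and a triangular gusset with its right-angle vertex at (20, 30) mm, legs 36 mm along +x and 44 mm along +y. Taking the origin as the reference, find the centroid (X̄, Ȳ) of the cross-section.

vertical leg: A = 20 × 200 = 4000.00, centroid at (10.00, 100.00).
horizontal leg: A = 90 × 30 = 2700.00, centroid at (65.00, 15.00).
gusset: A = ½·36·44 = 792.00, centroid at (32.00, 44.67).
ΣA = 7492.00 mm²
ΣAX̄ = (4000.00)(10.00) + (2700.00)(65.00) + (792.00)(32.00) = 240844.00 mm³
ΣAȲ = (4000.00)(100.00) + (2700.00)(15.00) + (792.00)(44.67) = 475876.00 mm³
X̄ = 240844.00 / 7492.00 = 32.15 mm
Ȳ = 475876.00 / 7492.00 = 63.52 mm

X̄ = 32.15 mm, Ȳ = 63.52 mm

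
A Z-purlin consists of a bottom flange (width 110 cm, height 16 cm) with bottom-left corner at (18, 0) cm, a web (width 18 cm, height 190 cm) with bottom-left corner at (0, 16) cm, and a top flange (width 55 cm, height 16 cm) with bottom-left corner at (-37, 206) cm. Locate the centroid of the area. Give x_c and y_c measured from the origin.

x_c = 24.90 cm, y_c = 96.04 cm

bottom flange: A = 110 × 16 = 1760.00, centroid at (73.00, 8.00).
web: A = 18 × 190 = 3420.00, centroid at (9.00, 111.00).
top flange: A = 55 × 16 = 880.00, centroid at (-9.50, 214.00).
ΣA = 6060.00 cm²
ΣAx_c = (1760.00)(73.00) + (3420.00)(9.00) + (880.00)(-9.50) = 150900.00 cm³
ΣAy_c = (1760.00)(8.00) + (3420.00)(111.00) + (880.00)(214.00) = 582020.00 cm³
x_c = 150900.00 / 6060.00 = 24.90 cm
y_c = 582020.00 / 6060.00 = 96.04 cm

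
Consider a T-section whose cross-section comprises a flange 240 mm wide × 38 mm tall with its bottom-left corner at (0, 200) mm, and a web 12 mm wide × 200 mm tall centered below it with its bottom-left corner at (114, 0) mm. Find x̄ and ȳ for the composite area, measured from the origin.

web: A = 12 × 200 = 2400.00, centroid at (120.00, 100.00).
flange: A = 240 × 38 = 9120.00, centroid at (120.00, 219.00).
ΣA = 11520.00 mm²
ΣAx̄ = (2400.00)(120.00) + (9120.00)(120.00) = 1382400.00 mm³
ΣAȳ = (2400.00)(100.00) + (9120.00)(219.00) = 2237280.00 mm³
x̄ = 1382400.00 / 11520.00 = 120.00 mm
ȳ = 2237280.00 / 11520.00 = 194.21 mm

x̄ = 120.00 mm, ȳ = 194.21 mm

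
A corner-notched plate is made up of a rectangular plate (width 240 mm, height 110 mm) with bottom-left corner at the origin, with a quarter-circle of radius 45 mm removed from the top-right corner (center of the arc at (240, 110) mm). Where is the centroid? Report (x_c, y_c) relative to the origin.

x_c = 113.53 mm, y_c = 52.70 mm

plate: A = 240 × 110 = 26400.00, centroid at (120.00, 55.00).
removed quarter-circle: A = −¼π·45² = -1590.43, centroid at (220.90, 90.90).
ΣA = 24809.57 mm²
ΣAx_c = (26400.00)(120.00) + (-1590.43)(220.90) = 2816671.49 mm³
ΣAy_c = (26400.00)(55.00) + (-1590.43)(90.90) = 1307427.56 mm³
x_c = 2816671.49 / 24809.57 = 113.53 mm
y_c = 1307427.56 / 24809.57 = 52.70 mm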